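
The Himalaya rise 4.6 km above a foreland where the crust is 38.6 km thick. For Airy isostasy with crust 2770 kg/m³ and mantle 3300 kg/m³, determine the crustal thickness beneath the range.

67.2 km

Root depth r = h ρ_c / (ρ_m − ρ_c) = 4.6 km × 2770 / 530 = 24.04 km.
Total thickness = T + h + r = 38.6 km + 4.6 km + 24.04 km = 67.2 km.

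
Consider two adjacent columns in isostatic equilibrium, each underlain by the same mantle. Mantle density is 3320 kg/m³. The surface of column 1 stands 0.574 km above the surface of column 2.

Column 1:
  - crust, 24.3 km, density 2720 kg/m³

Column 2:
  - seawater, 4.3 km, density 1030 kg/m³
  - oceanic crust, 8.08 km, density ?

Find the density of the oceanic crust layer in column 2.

2970 kg/m³

Take the compensation level at the base of the deeper column (depth z_c below the surface of column 1) and equate Σ ρ_i t_i down to z_c; mantle fills any gap and the z_c terms cancel.
Column 1: 24.3×2720 + (z_c − 24.3)×3320
Column 2: 0.574×0 + 4.3×1030 + 8.08×ρ + (z_c − 0.574 − 12.38)×3320
The z_c×3320 term appears on both sides and cancels. Collect the known terms of each column as K = Σ(ρt)_known − 3320 × (depth of known layers): K_1 = 66096 − 3320×24.3 = −14580; K_2 = 4429 − 3320×(0.574 + 12.38) = −38578.28.
Balance: K_1 = K_2 + 8.08×ρ, so ρ = (K_1 − K_2)/8.08 = 23998.3/8.08 = 2970 kg/m³.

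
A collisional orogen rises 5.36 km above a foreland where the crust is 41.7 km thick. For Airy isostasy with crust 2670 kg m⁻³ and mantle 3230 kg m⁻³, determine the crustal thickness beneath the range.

72.6 km

Root depth r = h ρ_c / (ρ_m − ρ_c) = 5.36 km × 2670 / 560 = 25.56 km.
Total thickness = T + h + r = 41.7 km + 5.36 km + 25.56 km = 72.6 km.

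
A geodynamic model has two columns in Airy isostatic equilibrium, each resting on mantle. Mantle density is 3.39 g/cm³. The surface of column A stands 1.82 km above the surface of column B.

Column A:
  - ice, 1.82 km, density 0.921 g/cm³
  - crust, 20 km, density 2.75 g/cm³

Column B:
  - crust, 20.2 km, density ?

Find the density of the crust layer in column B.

2.84 g/cm³

Take the compensation level at the base of the deeper column (depth z_c below the surface of column A) and equate Σ ρ_i t_i down to z_c; mantle fills any gap and the z_c terms cancel.
Column A: 1.82×0.921 + 20×2.75 + (z_c − 21.82)×3.39
Column B: 1.82×0 + 20.2×ρ + (z_c − 1.82 − 20.2)×3.39
The z_c×3.39 term appears on both sides and cancels. Collect the known terms of each column as K = Σ(ρt)_known − 3.39 × (depth of known layers): K_A = 56.67622 − 3.39×21.82 = −17.29358; K_B = 0 − 3.39×(1.82 + 20.2) = −74.6478.
Balance: K_A = K_B + 20.2×ρ, so ρ = (K_A − K_B)/20.2 = 57.3542/20.2 = 2.84 g/cm³.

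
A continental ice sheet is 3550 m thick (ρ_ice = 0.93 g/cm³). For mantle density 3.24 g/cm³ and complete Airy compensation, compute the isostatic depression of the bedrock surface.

By Archimedes' principle applied to the lithosphere: the ice load ρ_ice t is balanced by mantle displaced below, ρ_m s.
s = t ρ_ice / ρ_m = 3550 m × 0.93/3.24 = 1020 m.

1020 m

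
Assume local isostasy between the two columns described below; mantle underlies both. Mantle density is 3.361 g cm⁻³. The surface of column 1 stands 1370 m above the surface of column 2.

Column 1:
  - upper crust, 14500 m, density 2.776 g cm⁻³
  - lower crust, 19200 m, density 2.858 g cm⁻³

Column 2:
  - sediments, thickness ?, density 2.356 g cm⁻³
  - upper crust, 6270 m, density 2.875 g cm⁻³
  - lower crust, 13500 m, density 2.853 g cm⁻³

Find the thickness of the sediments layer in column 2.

3610 m

Take the compensation level at the base of the deeper column (depth z_c below the surface of column 1) and equate Σ ρ_i t_i down to z_c; mantle fills any gap and the z_c terms cancel.
Column 1: 14500×2.776 + 19200×2.858 + (z_c − 33700)×3.361
Column 2: 1370×0 + x×2.356 + 6270×2.875 + 13500×2.853 + (z_c − 1370 − 19770 − x)×3.361
The z_c×3.361 term appears on both sides and cancels. Collect the known terms of each column as K = Σ(ρt)_known − 3.361 × (depth of known layers): K_1 = 95125.6 − 3.361×33700 = −18140.1; K_2 = 56541.75 − 3.361×(1370 + 19770) = −14509.79.
Balance: K_1 = K_2 − x×(3.361 − 2.356), so x = (K_2 − K_1)/(3.361 − 2.356) = 3630.31/1.005 = 3610 m.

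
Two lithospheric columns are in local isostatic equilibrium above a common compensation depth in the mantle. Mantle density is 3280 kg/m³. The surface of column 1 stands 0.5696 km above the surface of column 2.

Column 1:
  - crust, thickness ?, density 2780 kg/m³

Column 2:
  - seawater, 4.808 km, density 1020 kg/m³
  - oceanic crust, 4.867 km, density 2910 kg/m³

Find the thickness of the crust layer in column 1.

29.1 km

Take the compensation level at the base of the deeper column (depth z_c below the surface of column 1) and equate Σ ρ_i t_i down to z_c; mantle fills any gap and the z_c terms cancel.
Column 1: x×2780 + (z_c − 0 − x)×3280
Column 2: 0.5696×0 + 4.808×1020 + 4.867×2910 + (z_c − 0.5696 − 9.675)×3280
The z_c×3280 term appears on both sides and cancels. Collect the known terms of each column as K = Σ(ρt)_known − 3280 × (depth of known layers): K_1 = 0 − 3280×0 = 0; K_2 = 19067.13 − 3280×(0.5696 + 9.675) = −14535.158.
Balance: K_1 − x×(3280 − 2780) = K_2, so x = (K_1 − K_2)/(3280 − 2780) = 14535.2/500 = 29.1 km.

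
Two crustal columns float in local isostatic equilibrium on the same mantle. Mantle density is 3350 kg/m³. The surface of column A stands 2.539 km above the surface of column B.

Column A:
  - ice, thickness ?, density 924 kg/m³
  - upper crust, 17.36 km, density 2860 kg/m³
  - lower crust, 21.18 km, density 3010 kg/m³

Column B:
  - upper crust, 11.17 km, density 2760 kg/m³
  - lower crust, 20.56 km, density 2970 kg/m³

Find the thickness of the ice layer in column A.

Take the compensation level at the base of the deeper column (depth z_c below the surface of column A) and equate Σ ρ_i t_i down to z_c; mantle fills any gap and the z_c terms cancel.
Column A: x×924 + 17.36×2860 + 21.18×3010 + (z_c − 38.54 − x)×3350
Column B: 2.539×0 + 11.17×2760 + 20.56×2970 + (z_c − 2.539 − 31.73)×3350
The z_c×3350 term appears on both sides and cancels. Collect the known terms of each column as K = Σ(ρt)_known − 3350 × (depth of known layers): K_A = 113401.4 − 3350×38.54 = −15707.6; K_B = 91892.4 − 3350×(2.539 + 31.73) = −22908.75.
Balance: K_A − x×(3350 − 924) = K_B, so x = (K_A − K_B)/(3350 − 924) = 7201.15/2426 = 2.97 km.

2.97 km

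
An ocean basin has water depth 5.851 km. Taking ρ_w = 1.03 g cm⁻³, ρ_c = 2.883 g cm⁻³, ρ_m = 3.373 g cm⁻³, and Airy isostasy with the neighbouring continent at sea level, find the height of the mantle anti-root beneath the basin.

By Archimedes' principle applied to the lithosphere: replacing crust with seawater at the top is compensated by replacing crust with mantle at the base: d (ρ_c − ρ_w) = a (ρ_m − ρ_c).
a = d (ρ_c − ρ_w)/(ρ_m − ρ_c) = 5.851 km × 1.853/0.49 = 22.1 km.

22.1 km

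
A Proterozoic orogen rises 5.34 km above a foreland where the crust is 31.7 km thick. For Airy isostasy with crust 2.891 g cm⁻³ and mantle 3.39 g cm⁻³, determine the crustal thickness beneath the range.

Root depth r = h ρ_c / (ρ_m − ρ_c) = 5.34 km × 2.891 / 0.499 = 30.94 km.
Total thickness = T + h + r = 31.7 km + 5.34 km + 30.94 km = 68 km.

68 km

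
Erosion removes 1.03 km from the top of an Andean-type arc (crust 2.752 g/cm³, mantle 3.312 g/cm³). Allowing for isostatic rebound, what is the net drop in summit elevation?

0.174 km

Rebound u = e ρ_c/ρ_m = 1.03 km × 2.752/3.312 = 0.8558 km.
Net surface drop = e − u = 1.03 km − 0.8558 km = e (ρ_m − ρ_c)/ρ_m = 0.174 km.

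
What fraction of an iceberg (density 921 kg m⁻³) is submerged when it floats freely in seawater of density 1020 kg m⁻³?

Submerged fraction = ρ_obj/ρ_fluid = 921/1020 = 90.3%.

90.3%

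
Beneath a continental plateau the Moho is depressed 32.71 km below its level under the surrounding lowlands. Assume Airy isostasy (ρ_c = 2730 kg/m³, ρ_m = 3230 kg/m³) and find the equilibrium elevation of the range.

Isostatic balance requires: ρ_c h = (ρ_m − ρ_c) r.
h = r (ρ_m − ρ_c) / ρ_c = 32.71 km × (3230 − 2730) / 2730 = 5.99 km.

5.99 km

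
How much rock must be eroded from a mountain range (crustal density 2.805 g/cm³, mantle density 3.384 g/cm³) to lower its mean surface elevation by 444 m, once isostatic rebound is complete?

Net drop Δ = e − u = e − e ρ_c/ρ_m = e (ρ_m − ρ_c)/ρ_m.
e = Δ ρ_m/(ρ_m − ρ_c) = 444 m × 3.384/0.579 = 2590 m.

2590 m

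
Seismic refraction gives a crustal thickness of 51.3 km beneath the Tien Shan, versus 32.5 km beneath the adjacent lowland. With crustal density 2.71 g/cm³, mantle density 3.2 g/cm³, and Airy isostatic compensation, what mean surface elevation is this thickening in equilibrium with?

2.88 km

Excess crust Δ = 51.3 km − 32.5 km = 18.8 km, split between elevation h and root r with h + r = Δ.
Airy balance ρ_c h = (ρ_m − ρ_c) r gives r = h ρ_c/(ρ_m − ρ_c), so h (1 + ρ_c/(ρ_m − ρ_c)) = Δ, i.e. h = Δ (ρ_m − ρ_c)/ρ_m.
h = 18.8 km × 0.49/3.2 = 2.88 km.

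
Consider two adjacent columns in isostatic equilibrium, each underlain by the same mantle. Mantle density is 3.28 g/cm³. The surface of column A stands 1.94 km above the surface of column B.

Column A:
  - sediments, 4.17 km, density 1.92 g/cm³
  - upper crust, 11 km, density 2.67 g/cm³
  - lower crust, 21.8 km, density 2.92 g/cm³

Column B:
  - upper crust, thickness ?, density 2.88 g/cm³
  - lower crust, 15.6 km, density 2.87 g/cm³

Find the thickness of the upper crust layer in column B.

Take the compensation level at the base of the deeper column (depth z_c below the surface of column A) and equate Σ ρ_i t_i down to z_c; mantle fills any gap and the z_c terms cancel.
Column A: 4.17×1.92 + 11×2.67 + 21.8×2.92 + (z_c − 36.97)×3.28
Column B: 1.94×0 + x×2.88 + 15.6×2.87 + (z_c − 1.94 − 15.6 − x)×3.28
The z_c×3.28 term appears on both sides and cancels. Collect the known terms of each column as K = Σ(ρt)_known − 3.28 × (depth of known layers): K_A = 101.0324 − 3.28×36.97 = −20.2292; K_B = 44.772 − 3.28×(1.94 + 15.6) = −12.7592.
Balance: K_A = K_B − x×(3.28 − 2.88), so x = (K_B − K_A)/(3.28 − 2.88) = 7.47/0.4 = 18.7 km.

18.7 km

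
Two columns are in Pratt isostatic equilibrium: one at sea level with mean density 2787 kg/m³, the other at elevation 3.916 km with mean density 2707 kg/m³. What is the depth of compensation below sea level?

133 km

ρ_ref D = ρ (D + h) → D (ρ_ref − ρ) = ρ h.
D = ρ h/(ρ_ref − ρ) = 2707 × 3.916 km/(2787 − 2707) = 133 km.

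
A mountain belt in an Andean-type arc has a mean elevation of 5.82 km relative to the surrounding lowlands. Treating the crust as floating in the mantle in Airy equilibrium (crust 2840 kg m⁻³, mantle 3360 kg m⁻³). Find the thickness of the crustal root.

In Airy isostatic equilibrium: the weight of the topography is balanced by the buoyancy of the root, ρ_c h = (ρ_m − ρ_c) r.
r = h · ρ_c / (ρ_m − ρ_c) = 5.82 km × 2840 / (3360 − 2840) = 31.8 km.

31.8 km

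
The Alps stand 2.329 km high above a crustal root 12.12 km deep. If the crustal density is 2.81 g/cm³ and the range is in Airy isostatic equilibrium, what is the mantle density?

3.35 g/cm³

Airy balance: ρ_c h = (ρ_m − ρ_c) r → ρ_m = ρ_c (1 + h/r).
ρ_m = 2.81 × (1 + 2.329 km/12.12 km) = 3.35 g/cm³.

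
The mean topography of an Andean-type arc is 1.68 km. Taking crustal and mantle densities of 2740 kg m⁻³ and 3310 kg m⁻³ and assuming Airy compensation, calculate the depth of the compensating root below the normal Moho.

In Airy isostatic equilibrium: the weight of the topography is balanced by the buoyancy of the root, ρ_c h = (ρ_m − ρ_c) r.
r = h · ρ_c / (ρ_m − ρ_c) = 1.68 km × 2740 / (3310 − 2740) = 8.08 km.

8.08 km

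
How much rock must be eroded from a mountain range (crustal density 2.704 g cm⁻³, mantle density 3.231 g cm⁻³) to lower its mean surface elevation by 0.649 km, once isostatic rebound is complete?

Net drop Δ = e − u = e − e ρ_c/ρ_m = e (ρ_m − ρ_c)/ρ_m.
e = Δ ρ_m/(ρ_m − ρ_c) = 0.649 km × 3.231/0.527 = 3.98 km.

3.98 km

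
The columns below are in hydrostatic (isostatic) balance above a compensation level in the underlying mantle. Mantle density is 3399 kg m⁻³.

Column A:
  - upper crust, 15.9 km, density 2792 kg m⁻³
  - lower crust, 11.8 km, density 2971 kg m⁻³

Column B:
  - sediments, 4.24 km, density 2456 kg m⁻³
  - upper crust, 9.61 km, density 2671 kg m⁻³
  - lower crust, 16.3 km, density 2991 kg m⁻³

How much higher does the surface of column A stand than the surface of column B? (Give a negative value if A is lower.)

For any compensation level in the mantle, the mantle terms cancel and isostasy reduces to e = (Σt_A − Σt_B) − (Σ(ρt)_A − Σ(ρt)_B) / ρ_m.
Σt_A = 27.7 km; Σt_B = 30.15 km; Σ(ρt)_A = 79450.6; Σ(ρt)_B = 84835.05 (in km·kg m⁻³).
e = (27.7 − 30.15) − (79450.6 − 84835.05) / 3399 = −0.866 km.

−0.866 km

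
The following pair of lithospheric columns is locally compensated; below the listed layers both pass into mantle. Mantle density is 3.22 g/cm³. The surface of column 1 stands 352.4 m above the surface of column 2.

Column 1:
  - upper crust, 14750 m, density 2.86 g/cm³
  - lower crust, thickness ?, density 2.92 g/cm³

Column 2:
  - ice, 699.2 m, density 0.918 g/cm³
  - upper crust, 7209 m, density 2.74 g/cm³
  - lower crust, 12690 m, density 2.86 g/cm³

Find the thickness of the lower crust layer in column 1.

Take the compensation level at the base of the deeper column (depth z_c below the surface of column 1) and equate Σ ρ_i t_i down to z_c; mantle fills any gap and the z_c terms cancel.
Column 1: 14750×2.86 + x×2.92 + (z_c − 14750 − x)×3.22
Column 2: 352.4×0 + 699.2×0.918 + 7209×2.74 + 12690×2.86 + (z_c − 352.4 − 20598.2)×3.22
The z_c×3.22 term appears on both sides and cancels. Collect the known terms of each column as K = Σ(ρt)_known − 3.22 × (depth of known layers): K_1 = 42185 − 3.22×14750 = −5310; K_2 = 56687.9256 − 3.22×(352.4 + 20598.2) = −10773.0064.
Balance: K_1 − x×(3.22 − 2.92) = K_2, so x = (K_1 − K_2)/(3.22 − 2.92) = 5463.01/0.3 = 18200 m.

18200 m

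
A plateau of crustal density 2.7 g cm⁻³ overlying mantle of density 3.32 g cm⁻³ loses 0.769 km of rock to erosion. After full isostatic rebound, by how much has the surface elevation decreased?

0.144 km

Rebound u = e ρ_c/ρ_m = 0.769 km × 2.7/3.32 = 0.6254 km.
Net surface drop = e − u = 0.769 km − 0.6254 km = e (ρ_m − ρ_c)/ρ_m = 0.144 km.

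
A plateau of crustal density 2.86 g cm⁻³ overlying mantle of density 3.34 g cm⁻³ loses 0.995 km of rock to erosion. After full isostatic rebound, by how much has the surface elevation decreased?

Rebound u = e ρ_c/ρ_m = 0.995 km × 2.86/3.34 = 0.852 km.
Net surface drop = e − u = 0.995 km − 0.852 km = e (ρ_m − ρ_c)/ρ_m = 0.143 km.

0.143 km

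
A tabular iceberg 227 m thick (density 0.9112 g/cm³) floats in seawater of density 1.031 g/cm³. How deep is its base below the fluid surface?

Draft d = t ρ_obj/ρ_fluid = 227 m × 0.9112/1.031 = 201 m.

201 m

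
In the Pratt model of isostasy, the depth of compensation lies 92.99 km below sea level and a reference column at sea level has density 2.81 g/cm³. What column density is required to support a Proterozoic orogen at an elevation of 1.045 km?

Pratt balance: ρ_ref D = ρ (D + h).
ρ = ρ_ref D/(D + h) = 2.81 × 92.99 km/(92.99 km + 1.045 km) = 2.78 g/cm³.

2.78 g/cm³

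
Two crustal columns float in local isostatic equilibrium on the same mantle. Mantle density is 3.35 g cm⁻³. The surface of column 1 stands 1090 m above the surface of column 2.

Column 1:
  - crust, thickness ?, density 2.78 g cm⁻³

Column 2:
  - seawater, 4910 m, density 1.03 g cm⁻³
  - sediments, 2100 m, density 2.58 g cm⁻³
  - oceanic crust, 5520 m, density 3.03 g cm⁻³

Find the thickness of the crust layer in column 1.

Take the compensation level at the base of the deeper column (depth z_c below the surface of column 1) and equate Σ ρ_i t_i down to z_c; mantle fills any gap and the z_c terms cancel.
Column 1: x×2.78 + (z_c − 0 − x)×3.35
Column 2: 1090×0 + 4910×1.03 + 2100×2.58 + 5520×3.03 + (z_c − 1090 − 12530)×3.35
The z_c×3.35 term appears on both sides and cancels. Collect the known terms of each column as K = Σ(ρt)_known − 3.35 × (depth of known layers): K_1 = 0 − 3.35×0 = 0; K_2 = 27200.9 − 3.35×(1090 + 12530) = −18426.1.
Balance: K_1 − x×(3.35 − 2.78) = K_2, so x = (K_1 − K_2)/(3.35 − 2.78) = 18426.1/0.57 = 32300 m.

32300 m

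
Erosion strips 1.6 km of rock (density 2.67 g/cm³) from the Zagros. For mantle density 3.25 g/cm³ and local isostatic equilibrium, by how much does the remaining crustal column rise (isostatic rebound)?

1.31 km

Unloading: uplift u = e ρ_c/ρ_m = 1.6 km × 2.67/3.25 = 1.31 km.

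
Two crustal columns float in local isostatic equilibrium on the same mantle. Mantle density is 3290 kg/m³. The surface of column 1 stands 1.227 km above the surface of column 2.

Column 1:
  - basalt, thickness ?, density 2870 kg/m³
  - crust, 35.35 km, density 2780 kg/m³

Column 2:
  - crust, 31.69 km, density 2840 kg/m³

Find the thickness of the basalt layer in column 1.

Take the compensation level at the base of the deeper column (depth z_c below the surface of column 1) and equate Σ ρ_i t_i down to z_c; mantle fills any gap and the z_c terms cancel.
Column 1: x×2870 + 35.35×2780 + (z_c − 35.35 − x)×3290
Column 2: 1.227×0 + 31.69×2840 + (z_c − 1.227 − 31.69)×3290
The z_c×3290 term appears on both sides and cancels. Collect the known terms of each column as K = Σ(ρt)_known − 3290 × (depth of known layers): K_1 = 98273 − 3290×35.35 = −18028.5; K_2 = 89999.6 − 3290×(1.227 + 31.69) = −18297.33.
Balance: K_1 − x×(3290 − 2870) = K_2, so x = (K_1 − K_2)/(3290 − 2870) = 268.83/420 = 0.64 km.

0.64 km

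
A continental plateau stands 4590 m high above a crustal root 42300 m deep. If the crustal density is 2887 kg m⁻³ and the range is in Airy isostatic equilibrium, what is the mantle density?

3200 kg m⁻³

Airy balance: ρ_c h = (ρ_m − ρ_c) r → ρ_m = ρ_c (1 + h/r).
ρ_m = 2887 × (1 + 4590 m/42300 m) = 3200 kg m⁻³.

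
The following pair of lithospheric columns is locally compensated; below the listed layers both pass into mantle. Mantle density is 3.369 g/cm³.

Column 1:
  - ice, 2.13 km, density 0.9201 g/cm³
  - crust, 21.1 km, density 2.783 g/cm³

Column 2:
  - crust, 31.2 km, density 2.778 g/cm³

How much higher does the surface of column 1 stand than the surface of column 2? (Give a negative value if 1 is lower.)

For any compensation level in the mantle, the mantle terms cancel and isostasy reduces to e = (Σt_1 − Σt_2) − (Σ(ρt)_1 − Σ(ρt)_2) / ρ_m.
Σt_1 = 23.23 km; Σt_2 = 31.2 km; Σ(ρt)_1 = 60.681113; Σ(ρt)_2 = 86.6736 (in km·g/cm³).
e = (23.23 − 31.2) − (60.681113 − 86.6736) / 3.369 = −0.255 km.

−0.255 km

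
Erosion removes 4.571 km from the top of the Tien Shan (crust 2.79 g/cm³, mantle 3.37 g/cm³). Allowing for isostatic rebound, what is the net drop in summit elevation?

Rebound u = e ρ_c/ρ_m = 4.571 km × 2.79/3.37 = 3.784 km.
Net surface drop = e − u = 4.571 km − 3.784 km = e (ρ_m − ρ_c)/ρ_m = 0.787 km.

0.787 km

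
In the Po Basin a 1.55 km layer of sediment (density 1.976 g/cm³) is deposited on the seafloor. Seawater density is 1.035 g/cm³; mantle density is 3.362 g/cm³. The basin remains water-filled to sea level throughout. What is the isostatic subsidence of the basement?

Submarine loading: the sediment displaces seawater, and the subsidence is in turn flooded, so s (ρ_m − ρ_w) = t (ρ_sed − ρ_w).
s = 1.55 km × (1.976 − 1.035) / (3.362 − 1.035) = 0.627 km.

0.627 km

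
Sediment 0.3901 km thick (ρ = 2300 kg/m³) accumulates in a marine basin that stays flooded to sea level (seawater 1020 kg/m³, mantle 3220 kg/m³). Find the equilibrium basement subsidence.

Submarine loading: the sediment displaces seawater, and the subsidence is in turn flooded, so s (ρ_m − ρ_w) = t (ρ_sed − ρ_w).
s = 0.3901 km × (2300 − 1020) / (3220 − 1020) = 0.227 km.

0.227 km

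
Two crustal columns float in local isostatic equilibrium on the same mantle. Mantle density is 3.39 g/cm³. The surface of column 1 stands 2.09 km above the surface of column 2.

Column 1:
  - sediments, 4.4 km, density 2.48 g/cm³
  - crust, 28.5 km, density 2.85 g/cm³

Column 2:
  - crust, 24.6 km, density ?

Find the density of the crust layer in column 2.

2.89 g/cm³

Take the compensation level at the base of the deeper column (depth z_c below the surface of column 1) and equate Σ ρ_i t_i down to z_c; mantle fills any gap and the z_c terms cancel.
Column 1: 4.4×2.48 + 28.5×2.85 + (z_c − 32.9)×3.39
Column 2: 2.09×0 + 24.6×ρ + (z_c − 2.09 − 24.6)×3.39
The z_c×3.39 term appears on both sides and cancels. Collect the known terms of each column as K = Σ(ρt)_known − 3.39 × (depth of known layers): K_1 = 92.137 − 3.39×32.9 = −19.394; K_2 = 0 − 3.39×(2.09 + 24.6) = −90.4791.
Balance: K_1 = K_2 + 24.6×ρ, so ρ = (K_1 − K_2)/24.6 = 71.0851/24.6 = 2.89 g/cm³.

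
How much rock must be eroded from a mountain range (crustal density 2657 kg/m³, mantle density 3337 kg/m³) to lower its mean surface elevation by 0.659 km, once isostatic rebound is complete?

3.23 km

Net drop Δ = e − u = e − e ρ_c/ρ_m = e (ρ_m − ρ_c)/ρ_m.
e = Δ ρ_m/(ρ_m − ρ_c) = 0.659 km × 3337/680 = 3.23 km.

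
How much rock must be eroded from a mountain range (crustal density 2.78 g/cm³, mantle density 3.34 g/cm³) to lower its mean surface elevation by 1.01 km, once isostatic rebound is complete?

Net drop Δ = e − u = e − e ρ_c/ρ_m = e (ρ_m − ρ_c)/ρ_m.
e = Δ ρ_m/(ρ_m − ρ_c) = 1.01 km × 3.34/0.56 = 6.02 km.

6.02 km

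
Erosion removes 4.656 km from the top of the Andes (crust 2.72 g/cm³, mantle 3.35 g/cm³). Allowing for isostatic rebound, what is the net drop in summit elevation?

0.876 km

Rebound u = e ρ_c/ρ_m = 4.656 km × 2.72/3.35 = 3.78 km.
Net surface drop = e − u = 4.656 km − 3.78 km = e (ρ_m − ρ_c)/ρ_m = 0.876 km.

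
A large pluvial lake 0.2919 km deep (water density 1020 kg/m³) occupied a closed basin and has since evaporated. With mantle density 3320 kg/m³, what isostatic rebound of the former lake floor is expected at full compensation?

0.0897 km

u = d ρ_w/ρ_m = 0.2919 km × 1020/3320 = 0.0897 km.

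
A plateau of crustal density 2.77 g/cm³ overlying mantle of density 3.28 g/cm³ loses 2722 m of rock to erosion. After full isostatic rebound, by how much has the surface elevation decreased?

423 m

Rebound u = e ρ_c/ρ_m = 2722 m × 2.77/3.28 = 2299 m.
Net surface drop = e − u = 2722 m − 2299 m = e (ρ_m − ρ_c)/ρ_m = 423 m.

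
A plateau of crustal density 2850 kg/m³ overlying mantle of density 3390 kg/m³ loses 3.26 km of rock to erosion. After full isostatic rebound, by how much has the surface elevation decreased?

0.519 km

Rebound u = e ρ_c/ρ_m = 3.26 km × 2850/3390 = 2.741 km.
Net surface drop = e − u = 3.26 km − 2.741 km = e (ρ_m − ρ_c)/ρ_m = 0.519 km.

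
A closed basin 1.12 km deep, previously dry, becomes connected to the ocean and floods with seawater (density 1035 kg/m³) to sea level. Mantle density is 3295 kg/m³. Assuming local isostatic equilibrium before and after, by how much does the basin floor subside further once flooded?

After flooding the water column is d + s deep. Its weight must equal the weight of mantle displaced by the extra subsidence s: (d + s) ρ_w = s ρ_m.
s = d ρ_w / (ρ_m − ρ_w) = 1.12 km × 1035/(3295 − 1035) = 0.513 km.

0.513 km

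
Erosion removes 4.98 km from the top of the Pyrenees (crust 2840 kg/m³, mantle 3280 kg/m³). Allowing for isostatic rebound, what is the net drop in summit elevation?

Rebound u = e ρ_c/ρ_m = 4.98 km × 2840/3280 = 4.312 km.
Net surface drop = e − u = 4.98 km − 4.312 km = e (ρ_m − ρ_c)/ρ_m = 0.668 km.

0.668 km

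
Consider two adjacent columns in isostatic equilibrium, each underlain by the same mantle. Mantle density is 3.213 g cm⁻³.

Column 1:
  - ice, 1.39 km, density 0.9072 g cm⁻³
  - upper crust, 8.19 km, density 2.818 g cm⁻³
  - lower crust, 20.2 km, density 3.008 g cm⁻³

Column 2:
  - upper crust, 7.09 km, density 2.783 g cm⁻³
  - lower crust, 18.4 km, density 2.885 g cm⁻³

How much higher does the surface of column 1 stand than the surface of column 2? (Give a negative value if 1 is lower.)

For any compensation level in the mantle, the mantle terms cancel and isostasy reduces to e = (Σt_1 − Σt_2) − (Σ(ρt)_1 − Σ(ρt)_2) / ρ_m.
Σt_1 = 29.78 km; Σt_2 = 25.49 km; Σ(ρt)_1 = 85.102028; Σ(ρt)_2 = 72.81547 (in km·g cm⁻³).
e = (29.78 − 25.49) − (85.102028 − 72.81547) / 3.213 = 0.466 km.

0.466 km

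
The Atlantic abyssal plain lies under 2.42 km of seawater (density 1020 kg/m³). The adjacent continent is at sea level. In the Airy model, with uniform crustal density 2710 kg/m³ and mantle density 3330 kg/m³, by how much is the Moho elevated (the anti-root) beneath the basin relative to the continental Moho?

6.6 km

Isostatic balance requires: replacing crust with seawater at the top is compensated by replacing crust with mantle at the base: d (ρ_c − ρ_w) = a (ρ_m − ρ_c).
a = d (ρ_c − ρ_w)/(ρ_m − ρ_c) = 2.42 km × 1690/620 = 6.6 km.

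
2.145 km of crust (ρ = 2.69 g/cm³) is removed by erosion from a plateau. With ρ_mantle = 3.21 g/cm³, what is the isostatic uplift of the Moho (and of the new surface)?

Unloading: uplift u = e ρ_c/ρ_m = 2.145 km × 2.69/3.21 = 1.8 km.

1.8 km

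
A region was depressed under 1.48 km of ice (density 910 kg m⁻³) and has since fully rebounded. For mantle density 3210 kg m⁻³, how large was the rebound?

Removing the load lets mantle flow back in; uplift u satisfies ρ_ice t = ρ_m u.
u = t ρ_ice/ρ_m = 1.48 km × 910/3210 = 0.42 km.

0.42 km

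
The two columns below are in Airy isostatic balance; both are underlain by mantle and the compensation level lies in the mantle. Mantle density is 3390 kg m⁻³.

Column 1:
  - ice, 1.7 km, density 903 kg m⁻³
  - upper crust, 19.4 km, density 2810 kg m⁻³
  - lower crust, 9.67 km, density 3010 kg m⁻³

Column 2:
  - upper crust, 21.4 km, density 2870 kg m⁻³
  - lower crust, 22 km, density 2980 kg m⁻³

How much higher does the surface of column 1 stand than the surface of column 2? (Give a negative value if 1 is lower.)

For any compensation level in the mantle, the mantle terms cancel and isostasy reduces to e = (Σt_1 − Σt_2) − (Σ(ρt)_1 − Σ(ρt)_2) / ρ_m.
Σt_1 = 30.77 km; Σt_2 = 43.4 km; Σ(ρt)_1 = 85155.8; Σ(ρt)_2 = 126978 (in km·kg m⁻³).
e = (30.77 − 43.4) − (85155.8 − 126978) / 3390 = −0.293 km.

−0.293 km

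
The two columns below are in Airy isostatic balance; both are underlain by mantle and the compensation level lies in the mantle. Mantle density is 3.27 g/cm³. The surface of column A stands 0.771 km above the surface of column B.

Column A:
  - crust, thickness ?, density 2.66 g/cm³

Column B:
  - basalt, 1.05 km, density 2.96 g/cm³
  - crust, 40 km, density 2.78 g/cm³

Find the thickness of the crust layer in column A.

Take the compensation level at the base of the deeper column (depth z_c below the surface of column A) and equate Σ ρ_i t_i down to z_c; mantle fills any gap and the z_c terms cancel.
Column A: x×2.66 + (z_c − 0 − x)×3.27
Column B: 0.771×0 + 1.05×2.96 + 40×2.78 + (z_c − 0.771 − 41.05)×3.27
The z_c×3.27 term appears on both sides and cancels. Collect the known terms of each column as K = Σ(ρt)_known − 3.27 × (depth of known layers): K_A = 0 − 3.27×0 = 0; K_B = 114.308 − 3.27×(0.771 + 41.05) = −22.44667.
Balance: K_A − x×(3.27 − 2.66) = K_B, so x = (K_A − K_B)/(3.27 − 2.66) = 22.4467/0.61 = 36.8 km.

36.8 km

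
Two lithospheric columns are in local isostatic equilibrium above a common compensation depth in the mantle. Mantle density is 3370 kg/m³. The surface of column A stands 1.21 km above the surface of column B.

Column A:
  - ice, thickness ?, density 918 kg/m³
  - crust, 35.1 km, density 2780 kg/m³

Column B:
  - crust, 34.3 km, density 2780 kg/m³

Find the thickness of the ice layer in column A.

1.47 km

Take the compensation level at the base of the deeper column (depth z_c below the surface of column A) and equate Σ ρ_i t_i down to z_c; mantle fills any gap and the z_c terms cancel.
Column A: x×918 + 35.1×2780 + (z_c − 35.1 − x)×3370
Column B: 1.21×0 + 34.3×2780 + (z_c − 1.21 − 34.3)×3370
The z_c×3370 term appears on both sides and cancels. Collect the known terms of each column as K = Σ(ρt)_known − 3370 × (depth of known layers): K_A = 97578 − 3370×35.1 = −20709; K_B = 95354 − 3370×(1.21 + 34.3) = −24314.7.
Balance: K_A − x×(3370 − 918) = K_B, so x = (K_A − K_B)/(3370 − 918) = 3605.7/2452 = 1.47 km.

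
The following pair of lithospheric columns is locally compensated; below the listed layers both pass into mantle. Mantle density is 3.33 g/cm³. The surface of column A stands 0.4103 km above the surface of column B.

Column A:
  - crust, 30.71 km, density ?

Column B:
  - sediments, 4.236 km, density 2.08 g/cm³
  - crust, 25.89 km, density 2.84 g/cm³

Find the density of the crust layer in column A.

2.7 g/cm³

Take the compensation level at the base of the deeper column (depth z_c below the surface of column A) and equate Σ ρ_i t_i down to z_c; mantle fills any gap and the z_c terms cancel.
Column A: 30.71×ρ + (z_c − 30.71)×3.33
Column B: 0.4103×0 + 4.236×2.08 + 25.89×2.84 + (z_c − 0.4103 − 30.126)×3.33
The z_c×3.33 term appears on both sides and cancels. Collect the known terms of each column as K = Σ(ρt)_known − 3.33 × (depth of known layers): K_A = 0 − 3.33×30.71 = −102.2643; K_B = 82.33848 − 3.33×(0.4103 + 30.126) = −19.347399.
Balance: K_A + 30.71×ρ = K_B, so ρ = (K_B − K_A)/30.71 = 82.9169/30.71 = 2.7 g/cm³.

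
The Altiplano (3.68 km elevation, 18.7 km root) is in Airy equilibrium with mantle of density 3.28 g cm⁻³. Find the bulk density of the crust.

2.74 g cm⁻³

ρ_c h = (ρ_m − ρ_c) r → ρ_c (h + r) = ρ_m r → ρ_c = ρ_m r / (h + r).
ρ_c = 3.28 × 18.7 km / (3.68 km + 18.7 km) = 2.74 g cm⁻³.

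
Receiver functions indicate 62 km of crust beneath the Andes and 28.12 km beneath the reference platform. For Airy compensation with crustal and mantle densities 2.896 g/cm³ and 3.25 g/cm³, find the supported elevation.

Excess crust Δ = 62 km − 28.12 km = 33.88 km, split between elevation h and root r with h + r = Δ.
Airy balance ρ_c h = (ρ_m − ρ_c) r gives r = h ρ_c/(ρ_m − ρ_c), so h (1 + ρ_c/(ρ_m − ρ_c)) = Δ, i.e. h = Δ (ρ_m − ρ_c)/ρ_m.
h = 33.88 km × 0.354/3.25 = 3.69 km.

3.69 km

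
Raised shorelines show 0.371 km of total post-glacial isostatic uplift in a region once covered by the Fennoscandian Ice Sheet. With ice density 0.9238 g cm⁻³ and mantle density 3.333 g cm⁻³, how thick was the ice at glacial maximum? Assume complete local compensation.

1.34 km

u = t ρ_ice/ρ_m → t = u ρ_m/ρ_ice = 0.371 km × 3.333/0.9238 = 1.34 km.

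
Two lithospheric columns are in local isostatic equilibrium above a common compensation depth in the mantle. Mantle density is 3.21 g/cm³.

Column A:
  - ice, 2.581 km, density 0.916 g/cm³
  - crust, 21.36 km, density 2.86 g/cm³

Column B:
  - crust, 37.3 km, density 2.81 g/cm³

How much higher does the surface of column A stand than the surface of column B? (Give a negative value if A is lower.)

−0.475 km

For any compensation level in the mantle, the mantle terms cancel and isostasy reduces to e = (Σt_A − Σt_B) − (Σ(ρt)_A − Σ(ρt)_B) / ρ_m.
Σt_A = 23.941 km; Σt_B = 37.3 km; Σ(ρt)_A = 63.453796; Σ(ρt)_B = 104.813 (in km·g/cm³).
e = (23.941 − 37.3) − (63.453796 − 104.813) / 3.21 = −0.475 km.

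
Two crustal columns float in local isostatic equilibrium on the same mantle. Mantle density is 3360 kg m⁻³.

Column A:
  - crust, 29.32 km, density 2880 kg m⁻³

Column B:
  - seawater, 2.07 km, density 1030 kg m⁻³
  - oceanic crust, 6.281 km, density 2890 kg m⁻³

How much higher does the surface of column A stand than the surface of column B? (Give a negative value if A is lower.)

For any compensation level in the mantle, the mantle terms cancel and isostasy reduces to e = (Σt_A − Σt_B) − (Σ(ρt)_A − Σ(ρt)_B) / ρ_m.
Σt_A = 29.32 km; Σt_B = 8.351 km; Σ(ρt)_A = 84441.6; Σ(ρt)_B = 20284.19 (in km·kg m⁻³).
e = (29.32 − 8.351) − (84441.6 − 20284.19) / 3360 = 1.87 km.

1.87 km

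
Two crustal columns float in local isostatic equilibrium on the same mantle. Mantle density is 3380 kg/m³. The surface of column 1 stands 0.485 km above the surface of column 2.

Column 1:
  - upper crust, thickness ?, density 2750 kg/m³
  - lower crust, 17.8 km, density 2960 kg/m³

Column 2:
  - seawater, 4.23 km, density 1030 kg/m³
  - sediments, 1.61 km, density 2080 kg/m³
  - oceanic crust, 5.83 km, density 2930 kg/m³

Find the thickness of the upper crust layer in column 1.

Take the compensation level at the base of the deeper column (depth z_c below the surface of column 1) and equate Σ ρ_i t_i down to z_c; mantle fills any gap and the z_c terms cancel.
Column 1: x×2750 + 17.8×2960 + (z_c − 17.8 − x)×3380
Column 2: 0.485×0 + 4.23×1030 + 1.61×2080 + 5.83×2930 + (z_c − 0.485 − 11.67)×3380
The z_c×3380 term appears on both sides and cancels. Collect the known terms of each column as K = Σ(ρt)_known − 3380 × (depth of known layers): K_1 = 52688 − 3380×17.8 = −7476; K_2 = 24787.6 − 3380×(0.485 + 11.67) = −16296.3.
Balance: K_1 − x×(3380 − 2750) = K_2, so x = (K_1 − K_2)/(3380 − 2750) = 8820.3/630 = 14 km.

14 km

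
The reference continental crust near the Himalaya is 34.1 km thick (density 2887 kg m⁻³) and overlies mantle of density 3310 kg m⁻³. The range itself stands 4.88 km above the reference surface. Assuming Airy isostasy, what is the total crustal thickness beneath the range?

72.3 km

Root depth r = h ρ_c / (ρ_m − ρ_c) = 4.88 km × 2887 / 423 = 33.31 km.
Total thickness = T + h + r = 34.1 km + 4.88 km + 33.31 km = 72.3 km.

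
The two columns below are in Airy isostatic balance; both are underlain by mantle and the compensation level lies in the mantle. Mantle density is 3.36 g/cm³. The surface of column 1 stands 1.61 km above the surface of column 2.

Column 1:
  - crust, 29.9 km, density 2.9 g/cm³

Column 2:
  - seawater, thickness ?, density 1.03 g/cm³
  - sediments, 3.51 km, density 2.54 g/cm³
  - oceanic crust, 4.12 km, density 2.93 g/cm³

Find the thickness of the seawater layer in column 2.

Take the compensation level at the base of the deeper column (depth z_c below the surface of column 1) and equate Σ ρ_i t_i down to z_c; mantle fills any gap and the z_c terms cancel.
Column 1: 29.9×2.9 + (z_c − 29.9)×3.36
Column 2: 1.61×0 + x×1.03 + 3.51×2.54 + 4.12×2.93 + (z_c − 1.61 − 7.63 − x)×3.36
The z_c×3.36 term appears on both sides and cancels. Collect the known terms of each column as K = Σ(ρt)_known − 3.36 × (depth of known layers): K_1 = 86.71 − 3.36×29.9 = −13.754; K_2 = 20.987 − 3.36×(1.61 + 7.63) = −10.0594.
Balance: K_1 = K_2 − x×(3.36 − 1.03), so x = (K_2 − K_1)/(3.36 − 1.03) = 3.6946/2.33 = 1.59 km.

1.59 km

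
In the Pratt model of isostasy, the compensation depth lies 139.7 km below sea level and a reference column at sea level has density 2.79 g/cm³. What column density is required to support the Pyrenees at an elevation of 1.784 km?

2.75 g/cm³

Pratt balance: ρ_ref D = ρ (D + h).
ρ = ρ_ref D/(D + h) = 2.79 × 139.7 km/(139.7 km + 1.784 km) = 2.75 g/cm³.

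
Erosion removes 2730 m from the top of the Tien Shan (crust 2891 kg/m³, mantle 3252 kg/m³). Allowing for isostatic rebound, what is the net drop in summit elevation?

Rebound u = e ρ_c/ρ_m = 2730 m × 2891/3252 = 2427 m.
Net surface drop = e − u = 2730 m − 2427 m = e (ρ_m − ρ_c)/ρ_m = 303 m.

303 m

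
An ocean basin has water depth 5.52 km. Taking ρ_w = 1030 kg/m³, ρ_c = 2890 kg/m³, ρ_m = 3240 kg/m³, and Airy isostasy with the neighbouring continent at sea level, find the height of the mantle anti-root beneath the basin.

29.3 km

In Airy isostatic equilibrium: replacing crust with seawater at the top is compensated by replacing crust with mantle at the base: d (ρ_c − ρ_w) = a (ρ_m − ρ_c).
a = d (ρ_c − ρ_w)/(ρ_m − ρ_c) = 5.52 km × 1860/350 = 29.3 km.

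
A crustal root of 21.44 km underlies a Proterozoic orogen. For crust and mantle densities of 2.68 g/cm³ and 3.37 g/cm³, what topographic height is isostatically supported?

5.52 km

Isostatic balance requires: ρ_c h = (ρ_m − ρ_c) r.
h = r (ρ_m − ρ_c) / ρ_c = 21.44 km × (3.37 − 2.68) / 2.68 = 5.52 km.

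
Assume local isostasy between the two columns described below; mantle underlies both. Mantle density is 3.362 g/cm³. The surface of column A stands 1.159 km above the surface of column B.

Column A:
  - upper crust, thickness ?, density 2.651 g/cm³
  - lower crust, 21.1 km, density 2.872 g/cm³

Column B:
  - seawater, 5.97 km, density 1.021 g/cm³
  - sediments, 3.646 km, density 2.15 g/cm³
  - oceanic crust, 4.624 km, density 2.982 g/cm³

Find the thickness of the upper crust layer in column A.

19.3 km

Take the compensation level at the base of the deeper column (depth z_c below the surface of column A) and equate Σ ρ_i t_i down to z_c; mantle fills any gap and the z_c terms cancel.
Column A: x×2.651 + 21.1×2.872 + (z_c − 21.1 − x)×3.362
Column B: 1.159×0 + 5.97×1.021 + 3.646×2.15 + 4.624×2.982 + (z_c − 1.159 − 14.24)×3.362
The z_c×3.362 term appears on both sides and cancels. Collect the known terms of each column as K = Σ(ρt)_known − 3.362 × (depth of known layers): K_A = 60.5992 − 3.362×21.1 = −10.339; K_B = 27.723038 − 3.362×(1.159 + 14.24) = −24.0484.
Balance: K_A − x×(3.362 − 2.651) = K_B, so x = (K_A − K_B)/(3.362 − 2.651) = 13.7094/0.711 = 19.3 km.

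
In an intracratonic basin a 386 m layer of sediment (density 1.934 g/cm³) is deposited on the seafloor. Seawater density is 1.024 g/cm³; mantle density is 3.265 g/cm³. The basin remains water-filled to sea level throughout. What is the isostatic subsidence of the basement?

157 m

Submarine loading: the sediment displaces seawater, and the subsidence is in turn flooded, so s (ρ_m − ρ_w) = t (ρ_sed − ρ_w).
s = 386 m × (1.934 − 1.024) / (3.265 − 1.024) = 157 m.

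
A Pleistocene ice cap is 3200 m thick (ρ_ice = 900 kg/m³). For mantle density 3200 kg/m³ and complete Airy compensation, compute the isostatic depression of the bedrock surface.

In Airy isostatic equilibrium: the ice load ρ_ice t is balanced by mantle displaced below, ρ_m s.
s = t ρ_ice / ρ_m = 3200 m × 900/3200 = 900 m.

900 m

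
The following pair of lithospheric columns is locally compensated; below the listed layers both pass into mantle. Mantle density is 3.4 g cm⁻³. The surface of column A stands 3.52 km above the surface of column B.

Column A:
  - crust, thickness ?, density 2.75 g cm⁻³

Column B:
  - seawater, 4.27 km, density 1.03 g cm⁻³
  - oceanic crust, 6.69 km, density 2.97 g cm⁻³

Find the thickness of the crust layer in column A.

Take the compensation level at the base of the deeper column (depth z_c below the surface of column A) and equate Σ ρ_i t_i down to z_c; mantle fills any gap and the z_c terms cancel.
Column A: x×2.75 + (z_c − 0 − x)×3.4
Column B: 3.52×0 + 4.27×1.03 + 6.69×2.97 + (z_c − 3.52 − 10.96)×3.4
The z_c×3.4 term appears on both sides and cancels. Collect the known terms of each column as K = Σ(ρt)_known − 3.4 × (depth of known layers): K_A = 0 − 3.4×0 = 0; K_B = 24.2674 − 3.4×(3.52 + 10.96) = −24.9646.
Balance: K_A − x×(3.4 − 2.75) = K_B, so x = (K_A − K_B)/(3.4 − 2.75) = 24.9646/0.65 = 38.4 km.

38.4 km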